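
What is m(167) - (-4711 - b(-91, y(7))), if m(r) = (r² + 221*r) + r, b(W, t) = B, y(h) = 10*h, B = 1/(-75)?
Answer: 5225549/75 ≈ 69674.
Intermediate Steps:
B = -1/75 ≈ -0.013333
b(W, t) = -1/75
m(r) = r² + 222*r
m(167) - (-4711 - b(-91, y(7))) = 167*(222 + 167) - (-4711 - 1*(-1/75)) = 167*389 - (-4711 + 1/75) = 64963 - 1*(-353324/75) = 64963 + 353324/75 = 5225549/75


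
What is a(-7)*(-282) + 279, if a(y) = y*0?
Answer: 279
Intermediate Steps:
a(y) = 0
a(-7)*(-282) + 279 = 0*(-282) + 279 = 0 + 279 = 279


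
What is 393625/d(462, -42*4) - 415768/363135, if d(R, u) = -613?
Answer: -143193880159/222601755 ≈ -643.27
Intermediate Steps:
393625/d(462, -42*4) - 415768/363135 = 393625/(-613) - 415768/363135 = 393625*(-1/613) - 415768*1/363135 = -393625/613 - 415768/363135 = -143193880159/222601755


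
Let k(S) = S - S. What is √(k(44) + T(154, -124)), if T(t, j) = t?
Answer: √154 ≈ 12.410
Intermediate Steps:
k(S) = 0
√(k(44) + T(154, -124)) = √(0 + 154) = √154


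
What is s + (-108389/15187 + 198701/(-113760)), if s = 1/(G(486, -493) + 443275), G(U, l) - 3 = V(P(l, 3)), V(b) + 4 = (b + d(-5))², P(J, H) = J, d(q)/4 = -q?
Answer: -10237163469250061/1152363154059360 ≈ -8.8836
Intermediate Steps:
d(q) = -4*q (d(q) = 4*(-q) = -4*q)
V(b) = -4 + (20 + b)² (V(b) = -4 + (b - 4*(-5))² = -4 + (b + 20)² = -4 + (20 + b)²)
G(U, l) = -1 + (20 + l)² (G(U, l) = 3 + (-4 + (20 + l)²) = -1 + (20 + l)²)
s = 1/667003 (s = 1/((-1 + (20 - 493)²) + 443275) = 1/((-1 + (-473)²) + 443275) = 1/((-1 + 223729) + 443275) = 1/(223728 + 443275) = 1/667003 ≈ 1.4992e-6)
s + (-108389/15187 + 198701/(-113760)) = 1/667003 + (-108389/15187 + 198701/(-113760)) = 1/667003 + (-108389*1/15187 + 198701*(-1/113760)) = 1/667003 + (-108389/15187 - 198701/113760) = 1/667003 - 15348004727/1727673120 = -10237163469250061/1152363154059360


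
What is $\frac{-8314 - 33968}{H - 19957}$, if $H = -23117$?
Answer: $\frac{2349}{2393} \approx 0.98161$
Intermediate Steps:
$\frac{-8314 - 33968}{H - 19957} = \frac{-8314 - 33968}{-23117 - 19957} = - \frac{42282}{-43074} = \left(-42282\right) \left(- \frac{1}{43074}\right) = \frac{2349}{2393}$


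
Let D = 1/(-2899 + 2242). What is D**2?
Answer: 1/431649 ≈ 2.3167e-6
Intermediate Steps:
D = -1/657 (D = 1/(-657) = -1/657 ≈ -0.0015221)
D**2 = (-1/657)**2 = 1/431649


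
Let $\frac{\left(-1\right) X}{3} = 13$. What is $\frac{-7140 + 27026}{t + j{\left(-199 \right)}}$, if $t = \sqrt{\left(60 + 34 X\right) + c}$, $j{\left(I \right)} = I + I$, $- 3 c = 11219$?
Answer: $- \frac{23743884}{490229} - \frac{19886 i \sqrt{45051}}{490229} \approx -48.434 - 8.61 i$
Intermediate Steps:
$X = -39$ ($X = \left(-3\right) 13 = -39$)
$c = - \frac{11219}{3}$ ($c = \left(- \frac{1}{3}\right) 11219 = - \frac{11219}{3} \approx -3739.7$)
$j{\left(I \right)} = 2 I$
$t = \frac{i \sqrt{45051}}{3}$ ($t = \sqrt{\left(60 + 34 \left(-39\right)\right) - \frac{11219}{3}} = \sqrt{\left(60 - 1326\right) - \frac{11219}{3}} = \sqrt{-1266 - \frac{11219}{3}} = \sqrt{- \frac{15017}{3}} = \frac{i \sqrt{45051}}{3} \approx 70.751 i$)
$\frac{-7140 + 27026}{t + j{\left(-199 \right)}} = \frac{-7140 + 27026}{\frac{i \sqrt{45051}}{3} + 2 \left(-199\right)} = \frac{19886}{\frac{i \sqrt{45051}}{3} - 398} = \frac{19886}{-398 + \frac{i \sqrt{45051}}{3}}$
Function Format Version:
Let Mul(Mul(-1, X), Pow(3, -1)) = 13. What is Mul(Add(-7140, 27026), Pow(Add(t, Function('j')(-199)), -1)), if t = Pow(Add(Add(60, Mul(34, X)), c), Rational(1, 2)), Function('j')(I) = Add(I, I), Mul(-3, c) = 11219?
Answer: Add(Rational(-23743884, 490229), Mul(Rational(-19886, 490229), I, Pow(45051, Rational(1, 2)))) ≈ Add(-48.434, Mul(-8.6100, I))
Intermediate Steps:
X = -39 (X = Mul(-3, 13) = -39)
c = Rational(-11219, 3) (c = Mul(Rational(-1, 3), 11219) = Rational(-11219, 3) ≈ -3739.7)
Function('j')(I) = Mul(2, I)
t = Mul(Rational(1, 3), I, Pow(45051, Rational(1, 2))) (t = Pow(Add(Add(60, Mul(34, -39)), Rational(-11219, 3)), Rational(1, 2)) = Pow(Add(Add(60, -1326), Rational(-11219, 3)), Rational(1, 2)) = Pow(Add(-1266, Rational(-11219, 3)), Rational(1, 2)) = Pow(Rational(-15017, 3), Rational(1, 2)) = Mul(Rational(1, 3), I, Pow(45051, Rational(1, 2))) ≈ Mul(70.751, I))
Mul(Add(-7140, 27026), Pow(Add(t, Function('j')(-199)), -1)) = Mul(Add(-7140, 27026), Pow(Add(Mul(Rational(1, 3), I, Pow(45051, Rational(1, 2))), Mul(2, -199)), -1)) = Mul(19886, Pow(Add(Mul(Rational(1, 3), I, Pow(45051, Rational(1, 2))), -398), -1)) = Mul(19886, Pow(Add(-398, Mul(Rational(1, 3), I, Pow(45051, Rational(1, 2)))), -1))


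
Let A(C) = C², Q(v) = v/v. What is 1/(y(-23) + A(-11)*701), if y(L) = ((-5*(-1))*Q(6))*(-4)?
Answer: 1/84801 ≈ 1.1792e-5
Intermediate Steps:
Q(v) = 1
y(L) = -20 (y(L) = (-5*(-1)*1)*(-4) = (5*1)*(-4) = 5*(-4) = -20)
1/(y(-23) + A(-11)*701) = 1/(-20 + (-11)²*701) = 1/(-20 + 121*701) = 1/(-20 + 84821) = 1/84801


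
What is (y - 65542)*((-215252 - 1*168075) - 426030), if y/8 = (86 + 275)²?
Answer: -790762832282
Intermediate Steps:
y = 1042568 (y = 8*(86 + 275)² = 8*361² = 8*130321 = 1042568)
(y - 65542)*((-215252 - 1*168075) - 426030) = (1042568 - 65542)*((-215252 - 1*168075) - 426030) = 977026*((-215252 - 168075) - 426030) = 977026*(-383327 - 426030) = 977026*(-809357) = -790762832282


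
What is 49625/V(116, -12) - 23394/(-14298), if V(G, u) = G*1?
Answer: 118708659/276428 ≈ 429.44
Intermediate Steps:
V(G, u) = G
49625/V(116, -12) - 23394/(-14298) = 49625/116 - 23394/(-14298) = 49625*(1/116) - 23394*(-1/14298) = 49625/116 + 3899/2383 = 118708659/276428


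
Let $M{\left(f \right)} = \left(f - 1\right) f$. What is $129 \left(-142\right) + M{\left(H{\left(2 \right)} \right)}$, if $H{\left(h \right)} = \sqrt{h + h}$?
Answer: $-18316$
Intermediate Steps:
$H{\left(h \right)} = \sqrt{2} \sqrt{h}$ ($H{\left(h \right)} = \sqrt{2 h} = \sqrt{2} \sqrt{h}$)
$M{\left(f \right)} = f \left(-1 + f\right)$ ($M{\left(f \right)} = \left(-1 + f\right) f = f \left(-1 + f\right)$)
$129 \left(-142\right) + M{\left(H{\left(2 \right)} \right)} = 129 \left(-142\right) + \sqrt{2} \sqrt{2} \left(-1 + \sqrt{2} \sqrt{2}\right) = -18318 + 2 \left(-1 + 2\right) = -18318 + 2 \cdot 1 = -18318 + 2 = -18316$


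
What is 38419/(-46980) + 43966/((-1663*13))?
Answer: -222777157/78127740 ≈ -2.8514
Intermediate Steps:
38419/(-46980) + 43966/((-1663*13)) = 38419*(-1/46980) + 43966/(-21619) = -38419/46980 + 43966*(-1/21619) = -38419/46980 - 3382/1663 = -222777157/78127740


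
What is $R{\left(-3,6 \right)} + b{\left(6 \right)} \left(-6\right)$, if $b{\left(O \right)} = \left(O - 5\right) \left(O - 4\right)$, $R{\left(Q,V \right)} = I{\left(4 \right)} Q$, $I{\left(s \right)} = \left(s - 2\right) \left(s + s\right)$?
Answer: $-60$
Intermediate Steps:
$I{\left(s \right)} = 2 s \left(-2 + s\right)$ ($I{\left(s \right)} = \left(-2 + s\right) 2 s = 2 s \left(-2 + s\right)$)
$R{\left(Q,V \right)} = 16 Q$ ($R{\left(Q,V \right)} = 2 \cdot 4 \left(-2 + 4\right) Q = 2 \cdot 4 \cdot 2 Q = 16 Q$)
$b{\left(O \right)} = \left(-5 + O\right) \left(-4 + O\right)$
$R{\left(-3,6 \right)} + b{\left(6 \right)} \left(-6\right) = 16 \left(-3\right) + \left(20 + 6^{2} - 54\right) \left(-6\right) = -48 + \left(20 + 36 - 54\right) \left(-6\right) = -48 + 2 \left(-6\right) = -48 - 12 = -60$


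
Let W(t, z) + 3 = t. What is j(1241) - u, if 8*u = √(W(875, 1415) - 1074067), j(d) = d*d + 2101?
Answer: 1542182 - I*√1073195/8 ≈ 1.5422e+6 - 129.49*I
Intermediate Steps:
j(d) = 2101 + d² (j(d) = d² + 2101 = 2101 + d²)
W(t, z) = -3 + t
u = I*√1073195/8 (u = √((-3 + 875) - 1074067)/8 = √(872 - 1074067)/8 = √(-1073195)/8 = (I*√1073195)/8 = I*√1073195/8 ≈ 129.49*I)
j(1241) - u = (2101 + 1241²) - I*√1073195/8 = (2101 + 1540081) - I*√1073195/8 = 1542182 - I*√1073195/8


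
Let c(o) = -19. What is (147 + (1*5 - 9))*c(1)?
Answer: -2717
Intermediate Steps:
(147 + (1*5 - 9))*c(1) = (147 + (1*5 - 9))*(-19) = (147 + (5 - 9))*(-19) = (147 - 4)*(-19) = 143*(-19) = -2717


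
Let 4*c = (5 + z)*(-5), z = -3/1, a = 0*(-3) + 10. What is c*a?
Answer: -25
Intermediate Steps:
a = 10 (a = 0 + 10 = 10)
z = -3 (z = -3*1 = -3)
c = -5/2 (c = ((5 - 3)*(-5))/4 = (2*(-5))/4 = (¼)*(-10) = -5/2 ≈ -2.5000)
c*a = -5/2*10 = -25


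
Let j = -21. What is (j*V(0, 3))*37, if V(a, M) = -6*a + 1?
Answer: -777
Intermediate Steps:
V(a, M) = 1 - 6*a
(j*V(0, 3))*37 = -21*(1 - 6*0)*37 = -21*(1 + 0)*37 = -21*1*37 = -21*37 = -777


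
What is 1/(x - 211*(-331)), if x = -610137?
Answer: -1/540296 ≈ -1.8508e-6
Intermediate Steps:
1/(x - 211*(-331)) = 1/(-610137 - 211*(-331)) = 1/(-610137 + 69841) = 1/(-540296) = -1/540296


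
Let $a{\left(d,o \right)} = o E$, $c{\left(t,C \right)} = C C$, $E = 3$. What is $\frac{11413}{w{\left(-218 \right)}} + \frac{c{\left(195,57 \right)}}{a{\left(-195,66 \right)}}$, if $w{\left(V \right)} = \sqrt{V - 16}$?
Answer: $\frac{361}{22} - \frac{11413 i \sqrt{26}}{78} \approx 16.409 - 746.09 i$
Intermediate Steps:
$w{\left(V \right)} = \sqrt{-16 + V}$
$c{\left(t,C \right)} = C^{2}$
$a{\left(d,o \right)} = 3 o$ ($a{\left(d,o \right)} = o 3 = 3 o$)
$\frac{11413}{w{\left(-218 \right)}} + \frac{c{\left(195,57 \right)}}{a{\left(-195,66 \right)}} = \frac{11413}{\sqrt{-16 - 218}} + \frac{57^{2}}{3 \cdot 66} = \frac{11413}{\sqrt{-234}} + \frac{3249}{198} = \frac{11413}{3 i \sqrt{26}} + 3249 \cdot \frac{1}{198} = 11413 \left(- \frac{i \sqrt{26}}{78}\right) + \frac{361}{22} = - \frac{11413 i \sqrt{26}}{78} + \frac{361}{22} = \frac{361}{22} - \frac{11413 i \sqrt{26}}{78}$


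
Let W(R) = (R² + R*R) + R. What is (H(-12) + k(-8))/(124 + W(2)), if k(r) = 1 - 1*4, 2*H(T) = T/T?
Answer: -5/268 ≈ -0.018657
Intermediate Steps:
W(R) = R + 2*R² (W(R) = (R² + R²) + R = 2*R² + R = R + 2*R²)
H(T) = ½ (H(T) = (T/T)/2 = (½)*1 = ½)
k(r) = -3 (k(r) = 1 - 4 = -3)
(H(-12) + k(-8))/(124 + W(2)) = (½ - 3)/(124 + 2*(1 + 2*2)) = -5/(2*(124 + 2*(1 + 4))) = -5/(2*(124 + 2*5)) = -5/(2*(124 + 10)) = -5/2/134 = -5/2*1/134 = -5/268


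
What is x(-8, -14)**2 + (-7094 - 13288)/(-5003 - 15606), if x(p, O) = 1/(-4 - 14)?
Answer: 6624377/6677316 ≈ 0.99207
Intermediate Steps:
x(p, O) = -1/18 (x(p, O) = 1/(-18) = -1/18)
x(-8, -14)**2 + (-7094 - 13288)/(-5003 - 15606) = (-1/18)**2 + (-7094 - 13288)/(-5003 - 15606) = 1/324 - 20382/(-20609) = 1/324 - 20382*(-1/20609) = 1/324 + 20382/20609 = 6624377/6677316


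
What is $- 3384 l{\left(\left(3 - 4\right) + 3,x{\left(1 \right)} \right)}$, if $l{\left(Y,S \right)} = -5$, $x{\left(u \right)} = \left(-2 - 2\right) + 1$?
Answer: $16920$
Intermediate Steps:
$x{\left(u \right)} = -3$ ($x{\left(u \right)} = -4 + 1 = -3$)
$- 3384 l{\left(\left(3 - 4\right) + 3,x{\left(1 \right)} \right)} = \left(-3384\right) \left(-5\right) = 16920$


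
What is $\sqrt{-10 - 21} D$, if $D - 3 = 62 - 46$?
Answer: $19 i \sqrt{31} \approx 105.79 i$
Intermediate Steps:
$D = 19$ ($D = 3 + \left(62 - 46\right) = 3 + 16 = 19$)
$\sqrt{-10 - 21} D = \sqrt{-10 - 21} \cdot 19 = \sqrt{-31} \cdot 19 = i \sqrt{31} \cdot 19 = 19 i \sqrt{31}$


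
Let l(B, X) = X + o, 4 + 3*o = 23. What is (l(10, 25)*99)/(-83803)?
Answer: -3102/83803 ≈ -0.037015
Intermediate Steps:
o = 19/3 (o = -4/3 + (1/3)*23 = -4/3 + 23/3 = 19/3 ≈ 6.3333)
l(B, X) = 19/3 + X (l(B, X) = X + 19/3 = 19/3 + X)
(l(10, 25)*99)/(-83803) = ((19/3 + 25)*99)/(-83803) = ((94/3)*99)*(-1/83803) = 3102*(-1/83803) = -3102/83803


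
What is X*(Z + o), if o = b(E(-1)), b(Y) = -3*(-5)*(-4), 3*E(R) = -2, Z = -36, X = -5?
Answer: 480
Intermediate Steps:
E(R) = -⅔ (E(R) = (⅓)*(-2) = -⅔)
b(Y) = -60 (b(Y) = 15*(-4) = -60)
o = -60
X*(Z + o) = -5*(-36 - 60) = -5*(-96) = 480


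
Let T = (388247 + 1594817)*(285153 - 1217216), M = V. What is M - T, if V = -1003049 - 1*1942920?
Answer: 1848337635063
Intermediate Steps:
V = -2945969 (V = -1003049 - 1942920 = -2945969)
M = -2945969
T = -1848340581032 (T = 1983064*(-932063) = -1848340581032)
M - T = -2945969 - 1*(-1848340581032) = -2945969 + 1848340581032 = 1848337635063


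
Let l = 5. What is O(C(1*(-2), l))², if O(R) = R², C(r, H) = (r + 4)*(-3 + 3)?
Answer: 0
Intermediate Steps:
C(r, H) = 0 (C(r, H) = (4 + r)*0 = 0)
O(C(1*(-2), l))² = (0²)² = 0² = 0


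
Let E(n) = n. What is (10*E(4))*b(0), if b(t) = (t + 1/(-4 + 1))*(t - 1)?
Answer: 40/3 ≈ 13.333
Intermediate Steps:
b(t) = (-1 + t)*(-1/3 + t) (b(t) = (t + 1/(-3))*(-1 + t) = (t - 1/3)*(-1 + t) = (-1/3 + t)*(-1 + t) = (-1 + t)*(-1/3 + t))
(10*E(4))*b(0) = (10*4)*(1/3 + 0**2 - 4/3*0) = 40*(1/3 + 0 + 0) = 40*(1/3) = 40/3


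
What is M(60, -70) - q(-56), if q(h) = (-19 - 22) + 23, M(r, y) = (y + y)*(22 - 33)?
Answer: 1558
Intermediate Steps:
M(r, y) = -22*y (M(r, y) = (2*y)*(-11) = -22*y)
q(h) = -18 (q(h) = -41 + 23 = -18)
M(60, -70) - q(-56) = -22*(-70) - 1*(-18) = 1540 + 18 = 1558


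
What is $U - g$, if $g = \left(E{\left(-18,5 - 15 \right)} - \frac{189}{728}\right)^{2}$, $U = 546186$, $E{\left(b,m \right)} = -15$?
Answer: $\frac{5905029207}{10816} \approx 5.4595 \cdot 10^{5}$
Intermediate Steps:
$g = \frac{2518569}{10816}$ ($g = \left(-15 - \frac{189}{728}\right)^{2} = \left(-15 - \frac{27}{104}\right)^{2} = \left(- \frac{1587}{104}\right)^{2} = \frac{2518569}{10816} \approx 232.86$)
$U - g = 546186 - \frac{2518569}{10816} = \frac{5905029207}{10816}$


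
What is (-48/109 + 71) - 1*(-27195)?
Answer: 2971946/109 ≈ 27266.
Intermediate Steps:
(-48/109 + 71) - 1*(-27195) = ((1/109)*(-48) + 71) + 27195 = (-48/109 + 71) + 27195 = 7691/109 + 27195 = 2971946/109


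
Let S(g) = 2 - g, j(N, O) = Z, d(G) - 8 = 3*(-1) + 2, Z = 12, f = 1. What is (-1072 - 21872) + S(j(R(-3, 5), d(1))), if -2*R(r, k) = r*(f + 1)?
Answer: -22954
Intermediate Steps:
R(r, k) = -r (R(r, k) = -r*(1 + 1)/2 = -r*2/2 = -r)
d(G) = 7 (d(G) = 8 + (3*(-1) + 2) = 8 + (-3 + 2) = 8 - 1 = 7)
j(N, O) = 12
(-1072 - 21872) + S(j(R(-3, 5), d(1))) = (-1072 - 21872) + (2 - 1*12) = -22944 + (2 - 12) = -22944 - 10 = -22954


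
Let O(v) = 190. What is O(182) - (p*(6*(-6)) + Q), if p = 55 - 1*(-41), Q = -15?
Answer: 3661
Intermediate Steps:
p = 96 (p = 55 + 41 = 96)
O(182) - (p*(6*(-6)) + Q) = 190 - (96*(6*(-6)) - 15) = 190 - (96*(-36) - 15) = 190 - (-3456 - 15) = 190 - 1*(-3471) = 190 + 3471 = 3661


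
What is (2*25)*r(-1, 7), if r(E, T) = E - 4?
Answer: -250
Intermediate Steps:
r(E, T) = -4 + E
(2*25)*r(-1, 7) = (2*25)*(-4 - 1) = 50*(-5) = -250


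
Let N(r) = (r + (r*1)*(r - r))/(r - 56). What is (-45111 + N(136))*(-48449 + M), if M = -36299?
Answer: 19114614782/5 ≈ 3.8229e+9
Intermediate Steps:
N(r) = r/(-56 + r) (N(r) = (r + r*0)/(-56 + r) = (r + 0)/(-56 + r) = r/(-56 + r))
(-45111 + N(136))*(-48449 + M) = (-45111 + 136/(-56 + 136))*(-48449 - 36299) = (-45111 + 136/80)*(-84748) = (-45111 + 136*(1/80))*(-84748) = (-45111 + 17/10)*(-84748) = -451093/10*(-84748) = 19114614782/5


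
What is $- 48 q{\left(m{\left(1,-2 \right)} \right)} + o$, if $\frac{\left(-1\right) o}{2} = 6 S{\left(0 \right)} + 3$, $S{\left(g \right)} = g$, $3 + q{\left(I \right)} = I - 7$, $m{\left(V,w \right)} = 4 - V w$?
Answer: $186$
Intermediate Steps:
$m{\left(V,w \right)} = 4 - V w$
$q{\left(I \right)} = -10 + I$ ($q{\left(I \right)} = -3 + \left(I - 7\right) = -3 + \left(-7 + I\right) = -10 + I$)
$o = -6$ ($o = - 2 \left(6 \cdot 0 + 3\right) = - 2 \left(0 + 3\right) = \left(-2\right) 3 = -6$)
$- 48 q{\left(m{\left(1,-2 \right)} \right)} + o = - 48 \left(-10 + \left(4 - 1 \left(-2\right)\right)\right) - 6 = - 48 \left(-10 + \left(4 + 2\right)\right) - 6 = - 48 \left(-10 + 6\right) - 6 = \left(-48\right) \left(-4\right) - 6 = 192 - 6 = 186$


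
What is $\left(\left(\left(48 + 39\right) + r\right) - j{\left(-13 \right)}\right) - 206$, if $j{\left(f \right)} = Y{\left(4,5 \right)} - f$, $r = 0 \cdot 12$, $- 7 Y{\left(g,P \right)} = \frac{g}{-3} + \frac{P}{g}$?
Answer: $- \frac{11089}{84} \approx -132.01$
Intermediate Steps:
$Y{\left(g,P \right)} = \frac{g}{21} - \frac{P}{7 g}$ ($Y{\left(g,P \right)} = - \frac{\frac{g}{-3} + \frac{P}{g}}{7} = - \frac{g \left(- \frac{1}{3}\right) + \frac{P}{g}}{7} = - \frac{- \frac{g}{3} + \frac{P}{g}}{7} = \frac{g}{21} - \frac{P}{7 g}$)
$r = 0$
$j{\left(f \right)} = \frac{1}{84} - f$ ($j{\left(f \right)} = \left(\frac{1}{21} \cdot 4 - \frac{5}{7 \cdot 4}\right) - f = \left(\frac{4}{21} - \frac{5}{7} \cdot \frac{1}{4}\right) - f = \left(\frac{4}{21} - \frac{5}{28}\right) - f = \frac{1}{84} - f$)
$\left(\left(\left(48 + 39\right) + r\right) - j{\left(-13 \right)}\right) - 206 = \left(\left(\left(48 + 39\right) + 0\right) - \left(\frac{1}{84} - -13\right)\right) - 206 = \left(\left(87 + 0\right) - \left(\frac{1}{84} + 13\right)\right) - 206 = \left(87 - \frac{1093}{84}\right) - 206 = \frac{6215}{84} - 206 = - \frac{11089}{84}$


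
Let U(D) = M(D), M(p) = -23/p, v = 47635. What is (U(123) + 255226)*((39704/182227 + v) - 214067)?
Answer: -952091518471499000/22413921 ≈ -4.2478e+10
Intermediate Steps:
U(D) = -23/D
(U(123) + 255226)*((39704/182227 + v) - 214067) = (-23/123 + 255226)*((39704/182227 + 47635) - 214067) = 31392775*(8680422849/182227 - 214067)/123 = (31392775/123)*(-30328364360/182227) = -952091518471499000/22413921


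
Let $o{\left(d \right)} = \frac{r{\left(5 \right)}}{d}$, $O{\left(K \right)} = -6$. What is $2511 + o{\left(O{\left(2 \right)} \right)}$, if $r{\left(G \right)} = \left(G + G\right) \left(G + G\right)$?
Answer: $\frac{7483}{3} \approx 2494.3$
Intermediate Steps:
$r{\left(G \right)} = 4 G^{2}$ ($r{\left(G \right)} = 2 G 2 G = 4 G^{2}$)
$o{\left(d \right)} = \frac{100}{d}$ ($o{\left(d \right)} = \frac{4 \cdot 5^{2}}{d} = \frac{4 \cdot 25}{d} = \frac{100}{d}$)
$2511 + o{\left(O{\left(2 \right)} \right)} = 2511 + \frac{100}{-6} = 2511 + 100 \left(- \frac{1}{6}\right) = 2511 - \frac{50}{3} = \frac{7483}{3}$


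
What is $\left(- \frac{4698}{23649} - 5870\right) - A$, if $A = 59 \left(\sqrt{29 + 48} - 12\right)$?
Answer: $- \frac{40693612}{7883} - 59 \sqrt{77} \approx -5679.9$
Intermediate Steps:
$A = -708 + 59 \sqrt{77}$ ($A = 59 \left(\sqrt{77} - 12\right) = 59 \left(-12 + \sqrt{77}\right) = -708 + 59 \sqrt{77} \approx -190.28$)
$\left(- \frac{4698}{23649} - 5870\right) - A = \left(- \frac{4698}{23649} - 5870\right) - \left(-708 + 59 \sqrt{77}\right) = \left(\left(-4698\right) \frac{1}{23649} - 5870\right) + \left(708 - 59 \sqrt{77}\right) = \left(- \frac{1566}{7883} - 5870\right) + \left(708 - 59 \sqrt{77}\right) = - \frac{46274776}{7883} + \left(708 - 59 \sqrt{77}\right) = - \frac{40693612}{7883} - 59 \sqrt{77}$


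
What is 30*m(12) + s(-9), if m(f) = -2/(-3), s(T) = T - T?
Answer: 20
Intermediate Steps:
s(T) = 0
m(f) = 2/3 (m(f) = -2*(-1/3) = 2/3)
30*m(12) + s(-9) = 30*(2/3) + 0 = 20 + 0 = 20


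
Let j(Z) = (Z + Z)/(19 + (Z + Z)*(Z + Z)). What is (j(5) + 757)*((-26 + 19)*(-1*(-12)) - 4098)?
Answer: -22162878/7 ≈ -3.1661e+6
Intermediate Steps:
j(Z) = 2*Z/(19 + 4*Z**2) (j(Z) = (2*Z)/(19 + (2*Z)*(2*Z)) = (2*Z)/(19 + 4*Z**2) = 2*Z/(19 + 4*Z**2))
(j(5) + 757)*((-26 + 19)*(-1*(-12)) - 4098) = (2*5/(19 + 4*5**2) + 757)*((-26 + 19)*(-1*(-12)) - 4098) = (2*5/(19 + 4*25) + 757)*(-7*12 - 4098) = (2*5/(19 + 100) + 757)*(-84 - 4098) = (2*5/119 + 757)*(-4182) = (2*5*(1/119) + 757)*(-4182) = (10/119 + 757)*(-4182) = (90093/119)*(-4182) = -22162878/7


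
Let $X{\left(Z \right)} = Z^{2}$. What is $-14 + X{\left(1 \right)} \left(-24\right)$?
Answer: $-38$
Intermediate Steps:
$-14 + X{\left(1 \right)} \left(-24\right) = -14 + 1^{2} \left(-24\right) = -14 + 1 \left(-24\right) = -14 - 24 = -38$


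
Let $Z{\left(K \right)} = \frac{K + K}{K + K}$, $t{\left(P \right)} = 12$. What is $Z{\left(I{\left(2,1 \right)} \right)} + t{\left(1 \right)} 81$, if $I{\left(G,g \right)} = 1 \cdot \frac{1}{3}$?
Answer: $973$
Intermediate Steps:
$I{\left(G,g \right)} = \frac{1}{3}$ ($I{\left(G,g \right)} = 1 \cdot \frac{1}{3} = \frac{1}{3}$)
$Z{\left(K \right)} = 1$ ($Z{\left(K \right)} = \frac{2 K}{2 K} = 2 K \frac{1}{2 K} = 1$)
$Z{\left(I{\left(2,1 \right)} \right)} + t{\left(1 \right)} 81 = 1 + 12 \cdot 81 = 1 + 972 = 973$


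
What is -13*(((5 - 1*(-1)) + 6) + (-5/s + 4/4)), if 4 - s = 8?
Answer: -741/4 ≈ -185.25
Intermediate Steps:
s = -4 (s = 4 - 1*8 = 4 - 8 = -4)
-13*(((5 - 1*(-1)) + 6) + (-5/s + 4/4)) = -13*(((5 - 1*(-1)) + 6) + (-5/(-4) + 4/4)) = -13*(((5 + 1) + 6) + (-5*(-¼) + 4*(¼))) = -13*((6 + 6) + (5/4 + 1)) = -13*(12 + 9/4) = -13*57/4 = -741/4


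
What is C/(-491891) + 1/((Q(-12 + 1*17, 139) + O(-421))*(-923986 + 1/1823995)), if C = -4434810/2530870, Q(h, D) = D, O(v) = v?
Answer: 210999189955440021713/59166633210433167826581786 ≈ 3.5662e-6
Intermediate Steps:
C = -443481/253087 (C = -4434810*1/2530870 = -443481/253087 ≈ -1.7523)
C/(-491891) + 1/((Q(-12 + 1*17, 139) + O(-421))*(-923986 + 1/1823995)) = -443481/253087/(-491891) + 1/((139 - 421)*(-923986 + 1/1823995)) = -443481/253087*(-1/491891) + 1/((-282)*(-923986 + 1/1823995)) = 443481/124491217517 - 1/(282*(-1685345844069/1823995)) = 443481/124491217517 - 1/282*(-1823995/1685345844069) = 443481/124491217517 + 1823995/475267528027458 = 210999189955440021713/59166633210433167826581786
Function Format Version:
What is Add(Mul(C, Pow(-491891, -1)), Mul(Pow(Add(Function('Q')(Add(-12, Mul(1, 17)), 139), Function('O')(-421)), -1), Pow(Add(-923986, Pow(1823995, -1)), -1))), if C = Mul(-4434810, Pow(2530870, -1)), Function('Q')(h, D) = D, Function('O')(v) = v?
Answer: Rational(210999189955440021713, 59166633210433167826581786) ≈ 3.5662e-6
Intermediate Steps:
C = Rational(-443481, 253087) (C = Mul(-4434810, Rational(1, 2530870)) = Rational(-443481, 253087) ≈ -1.7523)
Add(Mul(C, Pow(-491891, -1)), Mul(Pow(Add(Function('Q')(Add(-12, Mul(1, 17)), 139), Function('O')(-421)), -1), Pow(Add(-923986, Pow(1823995, -1)), -1))) = Add(Mul(Rational(-443481, 253087), Pow(-491891, -1)), Mul(Pow(Add(139, -421), -1), Pow(Add(-923986, Pow(1823995, -1)), -1))) = Add(Mul(Rational(-443481, 253087), Rational(-1, 491891)), Mul(Pow(-282, -1), Pow(Add(-923986, Rational(1, 1823995)), -1))) = Add(Rational(443481, 124491217517), Mul(Rational(-1, 282), Pow(Rational(-1685345844069, 1823995), -1))) = Add(Rational(443481, 124491217517), Mul(Rational(-1, 282), Rational(-1823995, 1685345844069))) = Add(Rational(443481, 124491217517), Rational(1823995, 475267528027458)) = Rational(210999189955440021713, 59166633210433167826581786)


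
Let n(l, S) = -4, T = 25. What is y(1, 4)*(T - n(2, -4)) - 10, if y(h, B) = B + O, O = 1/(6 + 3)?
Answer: 983/9 ≈ 109.22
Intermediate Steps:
O = ⅑ (O = 1/9 = ⅑ ≈ 0.11111)
y(h, B) = ⅑ + B (y(h, B) = B + ⅑ = ⅑ + B)
y(1, 4)*(T - n(2, -4)) - 10 = (⅑ + 4)*(25 - 1*(-4)) - 10 = 37*(25 + 4)/9 - 10 = (37/9)*29 - 10 = 1073/9 - 10 = 983/9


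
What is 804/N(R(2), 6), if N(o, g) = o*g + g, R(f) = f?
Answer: 134/3 ≈ 44.667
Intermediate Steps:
N(o, g) = g + g*o (N(o, g) = g*o + g = g + g*o)
804/N(R(2), 6) = 804/((6*(1 + 2))) = 804/((6*3)) = 804/18 = 804*(1/18) = 134/3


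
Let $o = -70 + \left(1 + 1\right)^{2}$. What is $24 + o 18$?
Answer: $-1164$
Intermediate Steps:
$o = -66$ ($o = -70 + 2^{2} = -70 + 4 = -66$)
$24 + o 18 = 24 - 1188 = -1164$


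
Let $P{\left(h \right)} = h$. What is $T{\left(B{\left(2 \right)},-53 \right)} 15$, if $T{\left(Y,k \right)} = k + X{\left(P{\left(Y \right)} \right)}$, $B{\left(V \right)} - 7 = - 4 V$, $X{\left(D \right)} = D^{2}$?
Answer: $-780$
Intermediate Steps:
$B{\left(V \right)} = 7 - 4 V$
$T{\left(Y,k \right)} = k + Y^{2}$
$T{\left(B{\left(2 \right)},-53 \right)} 15 = \left(-53 + \left(7 - 8\right)^{2}\right) 15 = \left(-53 + \left(-1\right)^{2}\right) 15 = \left(-53 + 1\right) 15 = \left(-52\right) 15 = -780$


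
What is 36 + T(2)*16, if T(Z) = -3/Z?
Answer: 12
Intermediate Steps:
36 + T(2)*16 = 36 - 3/2*16 = 36 - 24 = 12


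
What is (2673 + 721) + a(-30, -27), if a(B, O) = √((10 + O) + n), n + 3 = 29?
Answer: 3397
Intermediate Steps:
n = 26 (n = -3 + 29 = 26)
a(B, O) = √(36 + O) (a(B, O) = √((10 + O) + 26) = √(36 + O))
(2673 + 721) + a(-30, -27) = (2673 + 721) + √(36 - 27) = 3394 + √9 = 3394 + 3 = 3397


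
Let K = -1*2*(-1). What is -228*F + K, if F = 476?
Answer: -108526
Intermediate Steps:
K = 2 (K = -2*(-1) = 2)
-228*F + K = -228*476 + 2 = -108528 + 2 = -108526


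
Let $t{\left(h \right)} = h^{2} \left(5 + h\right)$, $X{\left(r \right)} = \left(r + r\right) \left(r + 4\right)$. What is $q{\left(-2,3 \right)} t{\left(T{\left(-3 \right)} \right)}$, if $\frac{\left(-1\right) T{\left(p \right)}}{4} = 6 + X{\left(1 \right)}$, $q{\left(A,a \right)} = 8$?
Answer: $-1933312$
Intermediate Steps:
$X{\left(r \right)} = 2 r \left(4 + r\right)$
$T{\left(p \right)} = -64$ ($T{\left(p \right)} = - 4 \left(6 + 2 \cdot 1 \left(4 + 1\right)\right) = - 4 \left(6 + 2 \cdot 1 \cdot 5\right) = - 4 \left(6 + 10\right) = \left(-4\right) 16 = -64$)
$q{\left(-2,3 \right)} t{\left(T{\left(-3 \right)} \right)} = 8 \left(-64\right)^{2} \left(5 - 64\right) = 8 \cdot 4096 \left(-59\right) = 8 \left(-241664\right) = -1933312$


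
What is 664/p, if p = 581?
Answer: 8/7 ≈ 1.1429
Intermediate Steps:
664/p = 664/581 = 664*(1/581) = 8/7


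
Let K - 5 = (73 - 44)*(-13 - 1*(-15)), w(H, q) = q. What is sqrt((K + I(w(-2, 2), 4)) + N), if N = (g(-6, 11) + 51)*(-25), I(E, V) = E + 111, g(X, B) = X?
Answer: I*sqrt(949) ≈ 30.806*I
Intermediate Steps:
I(E, V) = 111 + E
K = 63 (K = 5 + (73 - 44)*(-13 - 1*(-15)) = 5 + 29*(-13 + 15) = 5 + 29*2 = 5 + 58 = 63)
N = -1125 (N = (-6 + 51)*(-25) = 45*(-25) = -1125)
sqrt((K + I(w(-2, 2), 4)) + N) = sqrt((63 + (111 + 2)) - 1125) = sqrt((63 + 113) - 1125) = sqrt(176 - 1125) = sqrt(-949) = I*sqrt(949)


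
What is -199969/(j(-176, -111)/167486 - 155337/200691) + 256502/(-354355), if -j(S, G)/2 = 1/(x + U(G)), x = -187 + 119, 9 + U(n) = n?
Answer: 74629929189307607929882/288867413228569345 ≈ 2.5835e+5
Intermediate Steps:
U(n) = -9 + n
x = -68
j(S, G) = -2/(-77 + G) (j(S, G) = -2/(-68 + (-9 + G)) = -2/(-77 + G))
-199969/(j(-176, -111)/167486 - 155337/200691) + 256502/(-354355) = -199969/(-2/(-77 - 111)/167486 - 155337/200691) + 256502/(-354355) = -199969/(-2/(-188)*(1/167486) - 155337*1/200691) + 256502*(-1/354355) = -199969/(-2*(-1/188)*(1/167486) - 51779/66897) - 256502/354355 = -199969/((1/94)*(1/167486) - 51779/66897) - 256502/354355 = -199969/(1/15743684 - 51779/66897) - 256502/354355 = -199969/(-815192146939/1053205228548) - 256502/354355 = -199969*(-1053205228548/815192146939) - 256502/354355 = 210608396347515012/815192146939 - 256502/354355 = 74629929189307607929882/288867413228569345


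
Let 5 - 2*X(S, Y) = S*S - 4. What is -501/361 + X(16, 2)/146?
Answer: -235459/105412 ≈ -2.2337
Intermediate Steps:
X(S, Y) = 9/2 - S²/2 (X(S, Y) = 5/2 - (S*S - 4)/2 = 5/2 - (S² - 4)/2 = 5/2 - (-4 + S²)/2 = 5/2 + (2 - S²/2) = 9/2 - S²/2)
-501/361 + X(16, 2)/146 = -501/361 + (9/2 - ½*16²)/146 = -501*1/361 + (9/2 - ½*256)*(1/146) = -501/361 + (9/2 - 128)*(1/146) = -501/361 - 247/2*1/146 = -501/361 - 247/292 = -235459/105412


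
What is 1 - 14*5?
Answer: -69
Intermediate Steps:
1 - 14*5 = 1 - 70 = -69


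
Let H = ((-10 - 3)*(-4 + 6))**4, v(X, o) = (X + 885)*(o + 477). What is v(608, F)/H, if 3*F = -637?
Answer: 592721/685464 ≈ 0.86470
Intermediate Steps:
F = -637/3 (F = (1/3)*(-637) = -637/3 ≈ -212.33)
v(X, o) = (477 + o)*(885 + X) (v(X, o) = (885 + X)*(477 + o) = (477 + o)*(885 + X))
H = 456976 (H = (-13*2)**4 = (-26)**4 = 456976)
v(608, F)/H = (422145 + 477*608 + 885*(-637/3) + 608*(-637/3))/456976 = (422145 + 290016 - 187915 - 387296/3)*(1/456976) = (1185442/3)*(1/456976) = 592721/685464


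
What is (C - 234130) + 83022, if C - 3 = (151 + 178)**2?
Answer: -42864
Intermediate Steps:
C = 108244 (C = 3 + (151 + 178)**2 = 3 + 329**2 = 3 + 108241 = 108244)
(C - 234130) + 83022 = (108244 - 234130) + 83022 = -125886 + 83022 = -42864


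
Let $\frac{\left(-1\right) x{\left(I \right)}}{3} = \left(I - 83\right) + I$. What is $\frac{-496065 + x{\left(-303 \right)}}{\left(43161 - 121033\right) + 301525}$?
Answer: $- \frac{164666}{74551} \approx -2.2088$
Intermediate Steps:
$x{\left(I \right)} = 249 - 6 I$ ($x{\left(I \right)} = - 3 \left(\left(I - 83\right) + I\right) = - 3 \left(\left(-83 + I\right) + I\right) = - 3 \left(-83 + 2 I\right) = 249 - 6 I$)
$\frac{-496065 + x{\left(-303 \right)}}{\left(43161 - 121033\right) + 301525} = \frac{-496065 + \left(249 - -1818\right)}{\left(43161 - 121033\right) + 301525} = \frac{-496065 + \left(249 + 1818\right)}{-77872 + 301525} = \frac{-496065 + 2067}{223653} = \left(-493998\right) \frac{1}{223653} = - \frac{164666}{74551}$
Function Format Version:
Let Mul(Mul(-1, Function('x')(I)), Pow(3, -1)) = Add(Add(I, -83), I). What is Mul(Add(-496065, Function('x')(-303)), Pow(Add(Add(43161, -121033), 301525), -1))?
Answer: Rational(-164666, 74551) ≈ -2.2088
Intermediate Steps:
Function('x')(I) = Add(249, Mul(-6, I)) (Function('x')(I) = Mul(-3, Add(Add(I, -83), I)) = Mul(-3, Add(Add(-83, I), I)) = Mul(-3, Add(-83, Mul(2, I))) = Add(249, Mul(-6, I)))
Mul(Add(-496065, Function('x')(-303)), Pow(Add(Add(43161, -121033), 301525), -1)) = Mul(Add(-496065, Add(249, Mul(-6, -303))), Pow(Add(Add(43161, -121033), 301525), -1)) = Mul(Add(-496065, Add(249, 1818)), Pow(Add(-77872, 301525), -1)) = Mul(Add(-496065, 2067), Pow(223653, -1)) = Mul(-493998, Rational(1, 223653)) = Rational(-164666, 74551)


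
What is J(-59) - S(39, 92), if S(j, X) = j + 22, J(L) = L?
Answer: -120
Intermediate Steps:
S(j, X) = 22 + j
J(-59) - S(39, 92) = -59 - (22 + 39) = -59 - 1*61 = -59 - 61 = -120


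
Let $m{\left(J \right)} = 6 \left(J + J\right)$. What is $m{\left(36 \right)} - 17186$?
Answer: $-16754$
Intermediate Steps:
$m{\left(J \right)} = 12 J$ ($m{\left(J \right)} = 6 \cdot 2 J = 12 J$)
$m{\left(36 \right)} - 17186 = 12 \cdot 36 - 17186 = 432 - 17186 = -16754$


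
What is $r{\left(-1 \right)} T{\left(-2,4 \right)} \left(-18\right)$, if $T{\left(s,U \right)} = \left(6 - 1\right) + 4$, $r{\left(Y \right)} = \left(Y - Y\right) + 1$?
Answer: $-162$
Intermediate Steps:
$r{\left(Y \right)} = 1$ ($r{\left(Y \right)} = 0 + 1 = 1$)
$T{\left(s,U \right)} = 9$ ($T{\left(s,U \right)} = 5 + 4 = 9$)
$r{\left(-1 \right)} T{\left(-2,4 \right)} \left(-18\right) = 1 \cdot 9 \left(-18\right) = 9 \left(-18\right) = -162$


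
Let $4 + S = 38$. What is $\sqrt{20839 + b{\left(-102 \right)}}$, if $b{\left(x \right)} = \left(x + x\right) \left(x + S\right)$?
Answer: $\sqrt{34711} \approx 186.31$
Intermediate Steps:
$S = 34$ ($S = -4 + 38 = 34$)
$b{\left(x \right)} = 2 x \left(34 + x\right)$ ($b{\left(x \right)} = \left(x + x\right) \left(x + 34\right) = 2 x \left(34 + x\right)$)
$\sqrt{20839 + b{\left(-102 \right)}} = \sqrt{20839 + 2 \left(-102\right) \left(34 - 102\right)} = \sqrt{20839 + 2 \left(-102\right) \left(-68\right)} = \sqrt{20839 + 13872} = \sqrt{34711}$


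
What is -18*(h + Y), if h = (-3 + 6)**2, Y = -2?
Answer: -126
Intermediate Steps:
h = 9 (h = 3**2 = 9)
-18*(h + Y) = -18*(9 - 2) = -18*7 = -126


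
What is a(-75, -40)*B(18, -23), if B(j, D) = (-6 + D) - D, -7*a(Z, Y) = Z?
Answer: -450/7 ≈ -64.286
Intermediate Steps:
a(Z, Y) = -Z/7
B(j, D) = -6
a(-75, -40)*B(18, -23) = -1/7*(-75)*(-6) = (75/7)*(-6) = -450/7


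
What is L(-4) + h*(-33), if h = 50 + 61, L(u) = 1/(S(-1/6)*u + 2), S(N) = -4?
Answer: -65933/18 ≈ -3662.9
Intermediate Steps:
L(u) = 1/(2 - 4*u) (L(u) = 1/(-4*u + 2) = 1/(2 - 4*u))
h = 111
L(-4) + h*(-33) = 1/(2*(1 - 2*(-4))) + 111*(-33) = 1/(2*(1 + 8)) - 3663 = (½)/9 - 3663 = (½)*(⅑) - 3663 = 1/18 - 3663 = -65933/18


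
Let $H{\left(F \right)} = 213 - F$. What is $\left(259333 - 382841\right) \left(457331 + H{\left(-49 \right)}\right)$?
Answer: $-56516396244$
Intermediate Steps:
$\left(259333 - 382841\right) \left(457331 + H{\left(-49 \right)}\right) = \left(259333 - 382841\right) \left(457331 + \left(213 - -49\right)\right) = - 123508 \left(457331 + \left(213 + 49\right)\right) = - 123508 \left(457331 + 262\right) = \left(-123508\right) 457593 = -56516396244$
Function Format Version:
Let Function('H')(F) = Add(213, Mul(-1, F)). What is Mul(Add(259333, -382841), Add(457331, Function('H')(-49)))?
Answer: -56516396244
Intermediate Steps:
Mul(Add(259333, -382841), Add(457331, Function('H')(-49))) = Mul(Add(259333, -382841), Add(457331, Add(213, Mul(-1, -49)))) = Mul(-123508, Add(457331, Add(213, 49))) = Mul(-123508, Add(457331, 262)) = Mul(-123508, 457593) = -56516396244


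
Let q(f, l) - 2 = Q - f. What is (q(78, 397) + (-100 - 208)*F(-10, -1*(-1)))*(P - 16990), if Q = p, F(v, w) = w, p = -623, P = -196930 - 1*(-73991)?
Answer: 140908503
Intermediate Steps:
P = -122939 (P = -196930 + 73991 = -122939)
Q = -623
q(f, l) = -621 - f (q(f, l) = 2 + (-623 - f) = -621 - f)
(q(78, 397) + (-100 - 208)*F(-10, -1*(-1)))*(P - 16990) = ((-621 - 1*78) + (-100 - 208)*(-1*(-1)))*(-122939 - 16990) = ((-621 - 78) - 308*1)*(-139929) = (-699 - 308)*(-139929) = -1007*(-139929) = 140908503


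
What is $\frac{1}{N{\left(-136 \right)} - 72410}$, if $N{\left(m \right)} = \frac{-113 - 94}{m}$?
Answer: $- \frac{136}{9847553} \approx -1.3811 \cdot 10^{-5}$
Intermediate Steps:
$N{\left(m \right)} = - \frac{207}{m}$
$\frac{1}{N{\left(-136 \right)} - 72410} = \frac{1}{- \frac{207}{-136} - 72410} = \frac{1}{\left(-207\right) \left(- \frac{1}{136}\right) - 72410} = \frac{1}{\frac{207}{136} - 72410} = \frac{1}{- \frac{9847553}{136}} = - \frac{136}{9847553}$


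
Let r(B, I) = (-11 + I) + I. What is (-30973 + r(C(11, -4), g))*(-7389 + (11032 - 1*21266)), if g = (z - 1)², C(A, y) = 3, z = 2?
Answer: 545995786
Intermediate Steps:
g = 1 (g = (2 - 1)² = 1² = 1)
r(B, I) = -11 + 2*I
(-30973 + r(C(11, -4), g))*(-7389 + (11032 - 1*21266)) = (-30973 + (-11 + 2*1))*(-7389 + (11032 - 1*21266)) = (-30973 + (-11 + 2))*(-7389 + (11032 - 21266)) = (-30973 - 9)*(-7389 - 10234) = -30982*(-17623) = 545995786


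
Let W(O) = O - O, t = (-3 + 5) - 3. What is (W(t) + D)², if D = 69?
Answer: 4761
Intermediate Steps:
t = -1 (t = 2 - 3 = -1)
W(O) = 0
(W(t) + D)² = (0 + 69)² = 69² = 4761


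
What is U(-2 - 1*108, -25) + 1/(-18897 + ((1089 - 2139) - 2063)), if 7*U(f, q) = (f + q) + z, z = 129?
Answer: -132067/154070 ≈ -0.85719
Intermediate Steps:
U(f, q) = 129/7 + f/7 + q/7 (U(f, q) = ((f + q) + 129)/7 = (129 + f + q)/7 = 129/7 + f/7 + q/7)
U(-2 - 1*108, -25) + 1/(-18897 + ((1089 - 2139) - 2063)) = (129/7 + (-2 - 1*108)/7 + (1/7)*(-25)) + 1/(-18897 + ((1089 - 2139) - 2063)) = (129/7 + (-2 - 108)/7 - 25/7) + 1/(-18897 + (-1050 - 2063)) = (129/7 + (1/7)*(-110) - 25/7) + 1/(-18897 - 3113) = (129/7 - 110/7 - 25/7) + 1/(-22010) = -6/7 - 1/22010 = -132067/154070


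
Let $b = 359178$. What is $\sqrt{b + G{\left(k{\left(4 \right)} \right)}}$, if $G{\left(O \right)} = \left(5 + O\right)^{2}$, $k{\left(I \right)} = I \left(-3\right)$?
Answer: $17 \sqrt{1243} \approx 599.36$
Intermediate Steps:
$k{\left(I \right)} = - 3 I$
$\sqrt{b + G{\left(k{\left(4 \right)} \right)}} = \sqrt{359178 + \left(5 - 12\right)^{2}} = \sqrt{359178 + \left(-7\right)^{2}} = \sqrt{359178 + 49} = \sqrt{359227} = 17 \sqrt{1243}$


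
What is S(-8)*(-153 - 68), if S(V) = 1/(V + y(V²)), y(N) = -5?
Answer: 17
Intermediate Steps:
S(V) = 1/(-5 + V) (S(V) = 1/(V - 5) = 1/(-5 + V))
S(-8)*(-153 - 68) = (-153 - 68)/(-5 - 8) = -221/(-13) = -1/13*(-221) = 17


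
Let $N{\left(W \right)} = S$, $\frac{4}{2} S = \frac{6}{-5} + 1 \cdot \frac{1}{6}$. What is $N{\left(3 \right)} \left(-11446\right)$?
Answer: $\frac{177413}{30} \approx 5913.8$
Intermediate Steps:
$S = - \frac{31}{60}$ ($S = \frac{\frac{6}{-5} + 1 \cdot \frac{1}{6}}{2} = \frac{6 \left(- \frac{1}{5}\right) + 1 \cdot \frac{1}{6}}{2} = \frac{- \frac{6}{5} + \frac{1}{6}}{2} = \frac{1}{2} \left(- \frac{31}{30}\right) = - \frac{31}{60} \approx -0.51667$)
$N{\left(W \right)} = - \frac{31}{60}$
$N{\left(3 \right)} \left(-11446\right) = \left(- \frac{31}{60}\right) \left(-11446\right) = \frac{177413}{30}$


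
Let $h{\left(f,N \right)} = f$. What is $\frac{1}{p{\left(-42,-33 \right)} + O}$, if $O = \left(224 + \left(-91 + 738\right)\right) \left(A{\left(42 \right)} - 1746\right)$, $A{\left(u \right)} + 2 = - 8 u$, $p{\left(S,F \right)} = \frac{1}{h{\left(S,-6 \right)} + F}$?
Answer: $- \frac{75}{136137301} \approx -5.5091 \cdot 10^{-7}$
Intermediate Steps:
$p{\left(S,F \right)} = \frac{1}{F + S}$ ($p{\left(S,F \right)} = \frac{1}{S + F} = \frac{1}{F + S}$)
$A{\left(u \right)} = -2 - 8 u$
$O = -1815164$ ($O = \left(224 + \left(-91 + 738\right)\right) \left(\left(-2 - 336\right) - 1746\right) = \left(224 + 647\right) \left(\left(-2 - 336\right) - 1746\right) = 871 \left(-338 - 1746\right) = 871 \left(-2084\right) = -1815164$)
$\frac{1}{p{\left(-42,-33 \right)} + O} = \frac{1}{\frac{1}{-33 - 42} - 1815164} = \frac{1}{\frac{1}{-75} - 1815164} = \frac{1}{- \frac{1}{75} - 1815164} = \frac{1}{- \frac{136137301}{75}} = - \frac{75}{136137301}$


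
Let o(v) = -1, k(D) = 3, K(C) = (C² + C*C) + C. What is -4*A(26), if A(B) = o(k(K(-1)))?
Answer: 4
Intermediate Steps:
K(C) = C + 2*C² (K(C) = (C² + C²) + C = 2*C² + C = C + 2*C²)
A(B) = -1
-4*A(26) = -4*(-1) = 4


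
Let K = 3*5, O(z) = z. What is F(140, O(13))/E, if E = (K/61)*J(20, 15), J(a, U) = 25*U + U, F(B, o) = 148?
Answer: 4514/2925 ≈ 1.5432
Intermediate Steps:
K = 15
J(a, U) = 26*U
E = 5850/61 (E = (15/61)*(26*15) = (15*(1/61))*390 = (15/61)*390 = 5850/61 ≈ 95.902)
F(140, O(13))/E = 148/(5850/61) = 148*(61/5850) = 4514/2925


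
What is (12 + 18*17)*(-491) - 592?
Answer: -156730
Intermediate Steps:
(12 + 18*17)*(-491) - 592 = (12 + 306)*(-491) - 592 = 318*(-491) - 592 = -156138 - 592 = -156730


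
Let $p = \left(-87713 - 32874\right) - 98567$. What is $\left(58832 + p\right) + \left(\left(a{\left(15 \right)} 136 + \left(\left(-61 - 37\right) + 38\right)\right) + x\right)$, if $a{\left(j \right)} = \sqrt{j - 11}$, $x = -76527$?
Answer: $-236637$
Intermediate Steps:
$p = -219154$ ($p = -120587 - 98567 = -219154$)
$a{\left(j \right)} = \sqrt{-11 + j}$
$\left(58832 + p\right) + \left(\left(a{\left(15 \right)} 136 + \left(\left(-61 - 37\right) + 38\right)\right) + x\right) = \left(58832 - 219154\right) - \left(76587 - \sqrt{-11 + 15} \cdot 136\right) = -160322 - \left(76587 - \sqrt{4} \cdot 136\right) = -160322 + \left(\left(2 \cdot 136 - 60\right) - 76527\right) = -160322 + \left(\left(272 - 60\right) - 76527\right) = -160322 + \left(212 - 76527\right) = -160322 - 76315 = -236637$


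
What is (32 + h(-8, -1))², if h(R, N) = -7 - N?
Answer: 676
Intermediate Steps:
(32 + h(-8, -1))² = (32 + (-7 - 1*(-1)))² = (32 + (-7 + 1))² = (32 - 6)² = 26² = 676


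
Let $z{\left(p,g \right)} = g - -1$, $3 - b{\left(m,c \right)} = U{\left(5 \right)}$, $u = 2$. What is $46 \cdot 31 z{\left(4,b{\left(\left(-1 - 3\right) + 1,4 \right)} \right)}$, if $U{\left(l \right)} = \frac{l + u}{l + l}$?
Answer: $\frac{23529}{5} \approx 4705.8$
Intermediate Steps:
$U{\left(l \right)} = \frac{2 + l}{2 l}$ ($U{\left(l \right)} = \frac{l + 2}{l + l} = \frac{2 + l}{2 l}$)
$b{\left(m,c \right)} = \frac{23}{10}$ ($b{\left(m,c \right)} = 3 - \frac{2 + 5}{2 \cdot 5} = 3 - \frac{1}{2} \cdot \frac{1}{5} \cdot 7 = 3 - \frac{7}{10} = \frac{23}{10}$)
$z{\left(p,g \right)} = 1 + g$ ($z{\left(p,g \right)} = g + 1 = 1 + g$)
$46 \cdot 31 z{\left(4,b{\left(\left(-1 - 3\right) + 1,4 \right)} \right)} = 46 \cdot 31 \left(1 + \frac{23}{10}\right) = 1426 \cdot \frac{33}{10} = \frac{23529}{5}$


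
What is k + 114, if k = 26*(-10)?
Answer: -146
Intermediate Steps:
k = -260
k + 114 = -260 + 114 = -146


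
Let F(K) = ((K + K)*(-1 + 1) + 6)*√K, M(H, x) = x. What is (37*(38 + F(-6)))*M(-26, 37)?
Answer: 52022 + 8214*I*√6 ≈ 52022.0 + 20120.0*I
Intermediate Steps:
F(K) = 6*√K (F(K) = ((2*K)*0 + 6)*√K = (0 + 6)*√K = 6*√K)
(37*(38 + F(-6)))*M(-26, 37) = (37*(38 + 6*√(-6)))*37 = (37*(38 + 6*(I*√6)))*37 = (37*(38 + 6*I*√6))*37 = (1406 + 222*I*√6)*37 = 52022 + 8214*I*√6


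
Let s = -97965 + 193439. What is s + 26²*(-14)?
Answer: 86010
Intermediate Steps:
s = 95474
s + 26²*(-14) = 95474 + 26²*(-14) = 95474 + 676*(-14) = 95474 - 9464 = 86010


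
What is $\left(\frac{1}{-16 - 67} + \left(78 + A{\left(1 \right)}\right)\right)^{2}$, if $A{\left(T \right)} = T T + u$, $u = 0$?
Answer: $\frac{42981136}{6889} \approx 6239.1$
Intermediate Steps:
$A{\left(T \right)} = T^{2}$ ($A{\left(T \right)} = T T + 0 = T^{2} + 0 = T^{2}$)
$\left(\frac{1}{-16 - 67} + \left(78 + A{\left(1 \right)}\right)\right)^{2} = \left(\frac{1}{-16 - 67} + \left(78 + 1^{2}\right)\right)^{2} = \left(\frac{1}{-83} + \left(78 + 1\right)\right)^{2} = \left(- \frac{1}{83} + 79\right)^{2} = \left(\frac{6556}{83}\right)^{2} = \frac{42981136}{6889}$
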